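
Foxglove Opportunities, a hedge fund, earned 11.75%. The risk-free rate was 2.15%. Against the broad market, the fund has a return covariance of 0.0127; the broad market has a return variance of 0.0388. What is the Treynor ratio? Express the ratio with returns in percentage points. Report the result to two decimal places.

29.33

β = Cov / Var = 0.0127 / 0.0388 = 0.3273
Treynor = (Rp − Rf) / β = (11.75% − 2.15%) / 0.3273 = 9.60 / 0.3273 = 29.3309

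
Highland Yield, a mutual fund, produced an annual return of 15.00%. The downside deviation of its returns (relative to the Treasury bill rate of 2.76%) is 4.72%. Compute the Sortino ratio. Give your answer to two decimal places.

Sortino = (Rp − Rf) / σd = (15.00% − 2.76%) / 4.72% = 12.24% / 4.72% = 2.5932

2.59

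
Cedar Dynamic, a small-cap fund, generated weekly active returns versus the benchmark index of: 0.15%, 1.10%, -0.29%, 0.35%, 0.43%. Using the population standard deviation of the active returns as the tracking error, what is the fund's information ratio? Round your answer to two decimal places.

Mean return μ = 1.740 / 5 = 0.3480%
Σ(r − μ)² = (0.15 − 0.3480)² + (1.1 − 0.3480)² + (-0.29 − 0.3480)² + … = 1.0185
population σ = √(1.0185 / 5) = √0.2037 = 0.4513%
IR = μ / tracking error = 0.3480 / 0.4513 = 0.7711

0.77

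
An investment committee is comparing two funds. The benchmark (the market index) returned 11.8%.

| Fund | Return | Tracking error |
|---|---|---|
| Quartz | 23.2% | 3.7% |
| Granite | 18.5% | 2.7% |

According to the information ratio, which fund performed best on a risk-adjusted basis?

Quartz: IR = (23.2% − 11.8%) / 3.7% = 3.081
Granite: IR = (18.5% − 11.8%) / 2.7% = 2.481
Highest: Quartz (3.081).

Quartz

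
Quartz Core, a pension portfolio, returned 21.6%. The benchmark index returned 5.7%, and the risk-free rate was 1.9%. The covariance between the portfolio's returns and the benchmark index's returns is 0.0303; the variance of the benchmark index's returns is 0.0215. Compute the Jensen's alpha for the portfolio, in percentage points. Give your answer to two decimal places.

14.34

β = Cov / Var = 0.0303 / 0.0215 = 1.4093
E[R] = Rf + β(Rm − Rf) = 1.9% + 1.4093 × (5.7% − 1.9%) = 7.2553%
α = Rp − E[R] = 21.6% − 7.2553% = 14.3447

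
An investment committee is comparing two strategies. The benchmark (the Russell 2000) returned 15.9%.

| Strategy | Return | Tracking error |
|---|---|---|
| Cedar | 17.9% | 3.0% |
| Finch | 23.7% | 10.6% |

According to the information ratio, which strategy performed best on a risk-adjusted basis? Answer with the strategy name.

Finch

Cedar: IR = (17.9% − 15.9%) / 3.0% = 0.667
Finch: IR = (23.7% − 15.9%) / 10.6% = 0.736
Highest: Finch (0.736).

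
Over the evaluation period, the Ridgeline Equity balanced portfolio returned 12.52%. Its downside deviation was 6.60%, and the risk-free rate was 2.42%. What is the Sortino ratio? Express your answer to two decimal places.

1.53

Sortino = (Rp − Rf) / σd = (12.52% − 2.42%) / 6.60% = 10.10% / 6.60% = 1.5303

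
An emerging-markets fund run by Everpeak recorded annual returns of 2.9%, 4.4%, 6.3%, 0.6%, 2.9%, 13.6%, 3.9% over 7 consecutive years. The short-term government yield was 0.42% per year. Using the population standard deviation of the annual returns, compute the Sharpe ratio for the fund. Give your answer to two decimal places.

Mean return r̄ = 34.60 / 7 = 4.9429%
Σ(r − r̄)² = (2.9 − 4.9429)² + (4.4 − 4.9429)² + (6.3 − 4.9429)² + … = 105.3771
σ = √[105.3771 / 7] = 3.8799%
Sharpe = (r̄ − rf) / σ = (4.9429 − 0.42) / 3.8799 = 4.5229 / 3.8799 = 1.1657

1.17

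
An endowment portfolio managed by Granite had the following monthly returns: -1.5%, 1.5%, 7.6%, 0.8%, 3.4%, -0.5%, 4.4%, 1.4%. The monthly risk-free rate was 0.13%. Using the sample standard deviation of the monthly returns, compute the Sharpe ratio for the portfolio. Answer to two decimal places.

0.69

Mean return μ = 17.10 / 8 = 2.1375%
Σ(r − μ)² = (-1.5 − 2.1375)² + (1.5 − 2.1375)² + (7.6 − 2.1375)² + … = 59.4788
sample σ = √(59.4788 / 7) = √8.4970 = 2.9150%
Sharpe = (μ − rf) / σ = (2.1375 − 0.13) / 2.9150 = 2.0075 / 2.9150 = 0.6887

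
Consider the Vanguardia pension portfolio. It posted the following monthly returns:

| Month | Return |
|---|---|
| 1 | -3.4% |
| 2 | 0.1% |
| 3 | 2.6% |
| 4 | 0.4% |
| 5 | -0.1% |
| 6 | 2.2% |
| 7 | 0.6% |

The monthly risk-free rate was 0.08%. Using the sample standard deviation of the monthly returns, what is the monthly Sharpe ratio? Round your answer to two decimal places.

0.13

r̄ = (-3.4 + 0.1 + 2.6 + 0.4 − 0.1 + 2.2 + 0.6) / 7 = 2.40 / 7 = 0.3429%
Σ(r − r̄)² = 22.8771; sample σ = √(22.8771/6) = 1.9527%
Sharpe = (r̄ − rf) / σ = (0.3429 − 0.08) / 1.9527 = 0.2629 / 1.9527 = 0.1346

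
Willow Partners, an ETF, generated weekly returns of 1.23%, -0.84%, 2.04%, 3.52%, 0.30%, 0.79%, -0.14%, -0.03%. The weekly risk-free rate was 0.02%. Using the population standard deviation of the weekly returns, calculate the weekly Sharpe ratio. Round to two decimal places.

0.64

r̄ = (1.23 − 0.84 + 2.04 + 3.52 + 0.3 + 0.79 − 0.14 − 0.03) / 8 = 6.870 / 8 = 0.8588%
Σ(r − r̄)² = 13.6055; population σ = √(13.6055/8) = 1.3041%
Sharpe = (r̄ − rf) / σ = (0.8588 − 0.02) / 1.3041 = 0.8388 / 1.3041 = 0.6432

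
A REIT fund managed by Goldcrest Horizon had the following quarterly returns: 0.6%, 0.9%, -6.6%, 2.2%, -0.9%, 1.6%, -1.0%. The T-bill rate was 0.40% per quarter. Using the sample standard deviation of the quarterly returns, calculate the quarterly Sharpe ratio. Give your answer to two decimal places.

-0.29

r̄ = (0.6 + 0.9 − 6.6 + 2.2 − 0.9 + 1.6 − 1) / 7 = -0.4571%
Σ(r − r̄)² = (0.6 − (-0.4571))² + (0.9 − (-0.4571))² + (-6.6 − (-0.4571))² + … = 52.4771
σ = √[52.4771 / 6] = 2.9574%
Sharpe = (r̄ − rf) / σ = (-0.4571 − 0.4) / 2.9574 = -0.8571 / 2.9574 = -0.2898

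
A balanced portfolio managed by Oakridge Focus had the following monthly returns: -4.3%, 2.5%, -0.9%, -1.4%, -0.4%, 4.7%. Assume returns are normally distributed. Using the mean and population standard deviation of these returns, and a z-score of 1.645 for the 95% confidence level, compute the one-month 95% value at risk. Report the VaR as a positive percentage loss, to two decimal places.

r̄ = (-4.3 + 2.5 − 0.9 − 1.4 − 0.4 + 4.7) / 6 = 0.0333%
Σ(r − r̄)² = 49.7533; population σ = √(49.7533/6) = 2.8796%
VaR = −(r̄ − z·σ) = −(0.0333 − 1.645 × 2.8796) = −(-4.7036) = 4.7036%

4.70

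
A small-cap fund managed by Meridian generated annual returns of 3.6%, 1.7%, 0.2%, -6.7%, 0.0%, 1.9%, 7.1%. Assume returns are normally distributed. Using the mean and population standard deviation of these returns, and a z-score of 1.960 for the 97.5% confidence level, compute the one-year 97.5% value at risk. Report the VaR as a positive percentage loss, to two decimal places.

6.52

μ = (3.6 + 1.7 + 0.2 − 6.7 + 0 + 1.9 + 7.1) / 7 = 1.1143%
Population σ = √[Σ(r − μ)² / 7] = √[106.1086 / 7] = √15.1584 = 3.8934%
VaR = −(μ − z·σ) = −(1.1143 − 1.960 × 3.8934) = −(-6.5168) = 6.5168%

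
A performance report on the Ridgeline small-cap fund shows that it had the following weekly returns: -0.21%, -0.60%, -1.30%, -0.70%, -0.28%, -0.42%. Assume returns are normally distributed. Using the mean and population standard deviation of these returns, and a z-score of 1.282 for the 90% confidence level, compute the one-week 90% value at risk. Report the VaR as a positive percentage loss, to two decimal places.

r̄ = (-0.21 − 0.6 − 1.3 − 0.7 − 0.28 − 0.42) / 6 = -0.5850%
Σ(r − r̄)² = (-0.21 − (-0.5850))² + (-0.6 − (-0.5850))² + … = 0.7856
σ = √[0.7856 / 6] = 0.3618%
VaR = −(r̄ − z·σ) = −(-0.5850 − 1.282 × 0.3618) = −(-1.0488) = 1.0488%

1.05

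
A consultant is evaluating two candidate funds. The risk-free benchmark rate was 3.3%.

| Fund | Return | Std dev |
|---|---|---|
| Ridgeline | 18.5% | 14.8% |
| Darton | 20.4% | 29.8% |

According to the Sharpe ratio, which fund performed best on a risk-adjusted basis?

Ridgeline

Ridgeline: Sharpe ratio = (18.5% − 3.3%) / 14.8% = 1.027
Darton: Sharpe ratio = (20.4% − 3.3%) / 29.8% = 0.574
Highest: Ridgeline (1.027).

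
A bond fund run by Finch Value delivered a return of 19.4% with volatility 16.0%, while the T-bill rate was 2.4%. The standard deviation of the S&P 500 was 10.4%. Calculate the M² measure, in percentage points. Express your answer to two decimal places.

13.45

Sharpe = (Rp − Rf) / σp = (19.4% − 2.4%) / 16.0% = 1.0625
M² = Rf + Sharpe × σm = 2.4% + 1.0625 × 10.4% = 13.4500%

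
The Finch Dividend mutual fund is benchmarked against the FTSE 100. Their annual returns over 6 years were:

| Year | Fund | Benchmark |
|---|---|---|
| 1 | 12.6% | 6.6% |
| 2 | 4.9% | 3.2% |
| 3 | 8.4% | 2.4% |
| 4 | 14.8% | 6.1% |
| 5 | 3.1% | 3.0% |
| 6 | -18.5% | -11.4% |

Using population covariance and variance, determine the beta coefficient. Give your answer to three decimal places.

r̄p = 4.2167%,  r̄m = 1.6500%
Cov = Σ(rp − r̄p)(rm − r̄m) / 6 = 64.6225
Var(rm) = Σ(rm − r̄m)² / 6 = 36.5658
β = Cov / Var = 64.6225 / 36.5658 = 1.7673

1.767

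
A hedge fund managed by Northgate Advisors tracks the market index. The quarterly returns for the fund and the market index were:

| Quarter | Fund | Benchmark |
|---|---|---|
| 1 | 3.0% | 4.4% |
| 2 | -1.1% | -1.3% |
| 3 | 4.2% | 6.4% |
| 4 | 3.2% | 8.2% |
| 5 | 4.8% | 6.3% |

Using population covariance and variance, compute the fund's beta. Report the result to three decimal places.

r̄p = 2.8200%,  r̄m = 4.8000%
Cov = Σ(rp − r̄p)(rm − r̄m) / 5 = 6.0620
Var(rm) = Σ(rm − r̄m)² / 5 = 10.7480
β = Cov / Var = 6.0620 / 10.7480 = 0.5640

0.564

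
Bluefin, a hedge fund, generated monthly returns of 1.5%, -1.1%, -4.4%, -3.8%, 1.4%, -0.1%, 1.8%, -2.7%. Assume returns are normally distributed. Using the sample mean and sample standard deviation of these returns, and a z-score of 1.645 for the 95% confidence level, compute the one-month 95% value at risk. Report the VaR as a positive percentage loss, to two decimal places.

5.00

r̄ = (1.5 − 1.1 − 4.4 − 3.8 + 1.4 − 0.1 + 1.8 − 2.7) / 8 = -0.9250%
Sample std dev = √[42.9150 / 7] = 2.4760%
VaR = −(r̄ − z·σ) = −(-0.9250 − 1.645 × 2.4760) = −(-4.9980) = 4.9980%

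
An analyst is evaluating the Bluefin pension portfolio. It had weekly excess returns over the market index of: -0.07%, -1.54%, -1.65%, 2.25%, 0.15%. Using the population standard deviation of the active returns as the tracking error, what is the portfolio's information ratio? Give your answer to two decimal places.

r̄ = (-0.07 − 1.54 − 1.65 + 2.25 + 0.15) / 5 = -0.860 / 5 = -0.1720%
Σ(r − r̄)² = (-0.07 − (-0.1720))² + (-1.54 − (-0.1720))² + (-1.65 − (-0.1720))² + … = 10.0361
population σ = √(10.0361 / 5) = √2.0072 = 1.4168%
IR = r̄ / tracking error = -0.1720 / 1.4168 = -0.1214

-0.12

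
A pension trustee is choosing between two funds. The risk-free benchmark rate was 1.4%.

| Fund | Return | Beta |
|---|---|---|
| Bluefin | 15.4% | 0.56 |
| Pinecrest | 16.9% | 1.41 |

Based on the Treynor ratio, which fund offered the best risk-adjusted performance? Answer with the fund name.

Bluefin

Bluefin: Treynor = (15.4% − 1.4%) / 0.56 = 25.000
Pinecrest: Treynor = (16.9% − 1.4%) / 1.41 = 10.993
Highest: Bluefin (25.000).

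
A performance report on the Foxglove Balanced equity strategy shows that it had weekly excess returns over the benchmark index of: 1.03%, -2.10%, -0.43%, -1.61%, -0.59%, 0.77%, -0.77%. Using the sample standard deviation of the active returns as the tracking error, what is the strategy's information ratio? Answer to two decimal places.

-0.46

r̄ = (1.03 − 2.1 − 0.43 − 1.61 − 0.59 + 0.77 − 0.77) / 7 = -3.700 / 7 = -0.5286%
Sample σ = √[Σ(r − r̄)² / 6] = √[7.8261 / 6] = √1.3044 = 1.1421%
IR = r̄ / tracking error = -0.5286 / 1.1421 = -0.4628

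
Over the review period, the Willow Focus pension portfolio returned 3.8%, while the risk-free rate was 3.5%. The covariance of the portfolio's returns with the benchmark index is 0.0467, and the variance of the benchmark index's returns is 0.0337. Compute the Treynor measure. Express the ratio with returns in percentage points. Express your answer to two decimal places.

β = Cov / Var = 0.0467 / 0.0337 = 1.3858
Treynor = (Rp − Rf) / β = (3.8% − 3.5%) / 1.3858 = 0.30 / 1.3858 = 0.2165

0.22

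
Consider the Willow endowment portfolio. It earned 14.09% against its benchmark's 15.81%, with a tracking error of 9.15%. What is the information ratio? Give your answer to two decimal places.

-0.19

IR = (Rp − Rb) / TE = (14.09% − 15.81%) / 9.15% = -1.72% / 9.15% = -0.1880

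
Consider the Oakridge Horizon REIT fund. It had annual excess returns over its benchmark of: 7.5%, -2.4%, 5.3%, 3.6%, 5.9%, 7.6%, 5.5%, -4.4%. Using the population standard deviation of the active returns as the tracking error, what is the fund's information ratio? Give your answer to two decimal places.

r̄ = (7.5 − 2.4 + 5.3 + 3.6 + 5.9 + 7.6 + 5.5 − 4.4) / 8 = 3.5750%
Σ(r − r̄)² = (7.5 − 3.5750)² + (-2.4 − 3.5750)² + (5.3 − 3.5750)² + … = 142.9950
population σ = √(142.9950 / 8) = √17.8744 = 4.2278%
IR = r̄ / tracking error = 3.5750 / 4.2278 = 0.8456

0.85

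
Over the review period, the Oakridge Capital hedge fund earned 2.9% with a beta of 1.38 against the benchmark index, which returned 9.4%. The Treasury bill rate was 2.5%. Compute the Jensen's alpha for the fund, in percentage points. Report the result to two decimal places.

CAPM expected return = Rf + β(Rm − Rf) = 2.5% + 1.38 × (9.4% − 2.5%) = 2.5 + 1.38 × 6.90 = 12.0220%
Jensen's α = Rp − E[R] = 2.9% − 12.0220% = -9.1220

-9.12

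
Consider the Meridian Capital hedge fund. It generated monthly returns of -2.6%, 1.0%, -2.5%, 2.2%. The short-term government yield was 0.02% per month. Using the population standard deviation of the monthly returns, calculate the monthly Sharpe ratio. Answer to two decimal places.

μ = (-2.6 + 1 − 2.5 + 2.2) / 4 = -1.90 / 4 = -0.4750%
Σ(r − μ)² = (-2.6 − (-0.4750))² + (1 − (-0.4750))² + … = 17.9475
σ = √[17.9475 / 4] = 2.1182%
Sharpe = (μ − rf) / σ = (-0.4750 − 0.02) / 2.1182 = -0.4950 / 2.1182 = -0.2337

-0.23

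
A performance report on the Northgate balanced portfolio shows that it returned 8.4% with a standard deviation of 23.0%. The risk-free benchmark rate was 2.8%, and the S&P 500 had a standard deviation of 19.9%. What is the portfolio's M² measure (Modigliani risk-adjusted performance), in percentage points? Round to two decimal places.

7.65

Sharpe = (Rp − Rf) / σp = (8.4% − 2.8%) / 23.0% = 0.2435
M² = Rf + Sharpe × σm = 2.8% + 0.2435 × 19.9% = 7.6457%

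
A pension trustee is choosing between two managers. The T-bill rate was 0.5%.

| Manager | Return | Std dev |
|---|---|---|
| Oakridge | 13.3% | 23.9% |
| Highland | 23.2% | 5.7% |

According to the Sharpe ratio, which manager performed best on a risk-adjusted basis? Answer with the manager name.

Oakridge: Sharpe ratio = (13.3% − 0.5%) / 23.9% = 0.536
Highland: Sharpe ratio = (23.2% − 0.5%) / 5.7% = 3.982
Highest: Highland (3.982).

Highland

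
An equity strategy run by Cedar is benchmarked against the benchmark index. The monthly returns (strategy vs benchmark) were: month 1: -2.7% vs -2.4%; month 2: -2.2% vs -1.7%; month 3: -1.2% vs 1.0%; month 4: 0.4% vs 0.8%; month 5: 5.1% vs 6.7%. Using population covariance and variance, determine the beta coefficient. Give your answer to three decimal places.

0.858

r̄p = -0.1200%,  r̄m = 0.8800%
Cov = Σ(rp − r̄p)(rm − r̄m) / 5 = 8.8076
Var(rm) = Σ(rm − r̄m)² / 5 = 10.2616
β = Cov / Var = 8.8076 / 10.2616 = 0.8583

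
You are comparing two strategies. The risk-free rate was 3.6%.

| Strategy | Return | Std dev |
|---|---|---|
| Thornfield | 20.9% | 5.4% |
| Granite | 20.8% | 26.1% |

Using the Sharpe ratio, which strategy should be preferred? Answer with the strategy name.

Thornfield

Thornfield: Sharpe ratio = (20.9% − 3.6%) / 5.4% = 3.204
Granite: Sharpe ratio = (20.8% − 3.6%) / 26.1% = 0.659
Highest: Thornfield (3.204).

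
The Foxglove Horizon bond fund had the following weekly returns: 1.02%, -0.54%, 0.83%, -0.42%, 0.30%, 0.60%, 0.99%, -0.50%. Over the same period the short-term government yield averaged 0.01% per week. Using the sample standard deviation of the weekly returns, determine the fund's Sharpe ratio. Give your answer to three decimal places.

0.405

r̄ = (1.02 − 0.54 + 0.83 − 0.42 + 0.3 + 0.6 + 0.99 − 0.5) / 8 = 2.280 / 8 = 0.2850%
Σ(r − r̄)² = (1.02 − 0.2850)² + (-0.54 − 0.2850)² + … = 3.2276
sample σ = √(3.2276 / 7) = √0.4611 = 0.6790%
Sharpe = (r̄ − rf) / σ = (0.2850 − 0.01) / 0.6790 = 0.2750 / 0.6790 = 0.4050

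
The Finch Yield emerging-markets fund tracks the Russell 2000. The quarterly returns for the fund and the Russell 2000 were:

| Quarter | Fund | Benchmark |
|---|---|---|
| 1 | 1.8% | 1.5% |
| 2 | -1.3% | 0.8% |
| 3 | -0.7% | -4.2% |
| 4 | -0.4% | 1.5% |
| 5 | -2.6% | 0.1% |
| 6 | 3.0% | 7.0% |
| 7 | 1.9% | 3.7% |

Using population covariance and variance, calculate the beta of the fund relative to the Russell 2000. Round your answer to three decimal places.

0.418

r̄p = 0.2429%,  r̄m = 1.4857%
Cov = Σ(rp − r̄p)(rm − r̄m) / 7 = 4.1778
Var(rm) = Σ(rm − r̄m)² / 7 = 10.0041
β = Cov / Var = 4.1778 / 10.0041 = 0.4176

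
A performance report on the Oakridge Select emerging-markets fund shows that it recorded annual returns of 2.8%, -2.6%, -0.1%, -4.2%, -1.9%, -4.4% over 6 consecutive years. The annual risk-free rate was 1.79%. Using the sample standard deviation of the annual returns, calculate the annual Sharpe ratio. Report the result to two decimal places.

μ = (2.8 − 2.6 − 0.1 − 4.2 − 1.9 − 4.4) / 6 = -1.7333%
Σ(r − μ)² = (2.8 − (-1.7333))² + (-2.6 − (-1.7333))² + (-0.1 − (-1.7333))² + … = 37.1933
σ = √[37.1933 / 5] = 2.7274%
Sharpe = (μ − rf) / σ = (-1.7333 − 1.79) / 2.7274 = -3.5233 / 2.7274 = -1.2918

-1.29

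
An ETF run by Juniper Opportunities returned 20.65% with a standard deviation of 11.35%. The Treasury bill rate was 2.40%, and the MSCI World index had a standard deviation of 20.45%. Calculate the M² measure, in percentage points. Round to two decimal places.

Sharpe = (Rp − Rf) / σp = (20.65% − 2.40%) / 11.35% = 1.6079
M² = Rf + Sharpe × σm = 2.40% + 1.6079 × 20.45% = 35.2816%

35.28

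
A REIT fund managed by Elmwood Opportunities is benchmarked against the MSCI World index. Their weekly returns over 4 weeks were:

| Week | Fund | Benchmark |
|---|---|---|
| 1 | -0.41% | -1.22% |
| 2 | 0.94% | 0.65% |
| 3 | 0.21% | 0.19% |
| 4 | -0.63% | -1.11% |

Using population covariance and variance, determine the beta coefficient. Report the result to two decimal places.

0.72

r̄p = 0.0275%,  r̄m = -0.3725%
Cov = Σ(rp − r̄p)(rm − r̄m) / 4 = 0.4728
Var(rm) = Σ(rm − r̄m)² / 4 = 0.6560
β = Cov / Var = 0.4728 / 0.6560 = 0.7207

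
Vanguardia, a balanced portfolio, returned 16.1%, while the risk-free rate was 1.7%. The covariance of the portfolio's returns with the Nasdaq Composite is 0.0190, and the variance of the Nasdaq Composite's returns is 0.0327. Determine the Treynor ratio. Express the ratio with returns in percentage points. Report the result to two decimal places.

24.78

β = Cov / Var = 0.0190 / 0.0327 = 0.5810
Treynor = (Rp − Rf) / β = (16.1% − 1.7%) / 0.5810 = 14.40 / 0.5810 = 24.7849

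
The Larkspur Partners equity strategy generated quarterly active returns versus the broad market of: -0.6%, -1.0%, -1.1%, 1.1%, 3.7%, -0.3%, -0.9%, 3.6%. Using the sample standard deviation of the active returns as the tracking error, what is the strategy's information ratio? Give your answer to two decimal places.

r̄ = (-0.6 − 1 − 1.1 + 1.1 + 3.7 − 0.3 − 0.9 + 3.6) / 8 = 0.5625%
Sample σ = √[Σ(r − r̄)² / 7] = √[28.7988 / 7] = √4.1141 = 2.0283%
IR = r̄ / tracking error = 0.5625 / 2.0283 = 0.2773

0.28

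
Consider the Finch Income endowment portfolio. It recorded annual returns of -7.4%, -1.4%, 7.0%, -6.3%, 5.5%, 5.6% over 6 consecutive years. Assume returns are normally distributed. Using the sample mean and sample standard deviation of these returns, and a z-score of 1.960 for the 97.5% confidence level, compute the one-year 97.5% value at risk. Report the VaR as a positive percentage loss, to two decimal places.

12.07

r̄ = (-7.4 − 1.4 + 7 − 6.3 + 5.5 + 5.6) / 6 = 3.00 / 6 = 0.5000%
Σ(r − r̄)² = (-7.4 − 0.5000)² + (-1.4 − 0.5000)² + (7 − 0.5000)² + … = 205.5200
σ = √[205.5200 / 5] = 6.4112%
VaR = −(r̄ − z·σ) = −(0.5000 − 1.960 × 6.4112) = −(-12.0660) = 12.0660%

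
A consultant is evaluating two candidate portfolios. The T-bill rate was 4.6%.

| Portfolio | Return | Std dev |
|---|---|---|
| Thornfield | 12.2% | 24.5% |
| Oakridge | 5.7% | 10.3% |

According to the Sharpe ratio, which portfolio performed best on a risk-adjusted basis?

Thornfield: Sharpe ratio = (12.2% − 4.6%) / 24.5% = 0.310
Oakridge: Sharpe ratio = (5.7% − 4.6%) / 10.3% = 0.107
Highest: Thornfield (0.310).

Thornfield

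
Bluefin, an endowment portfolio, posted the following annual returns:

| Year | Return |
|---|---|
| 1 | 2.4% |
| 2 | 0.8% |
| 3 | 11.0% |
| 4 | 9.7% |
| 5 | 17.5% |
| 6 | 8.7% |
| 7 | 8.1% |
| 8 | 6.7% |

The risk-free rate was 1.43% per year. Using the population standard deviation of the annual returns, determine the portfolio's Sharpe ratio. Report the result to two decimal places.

1.38

Mean return μ = 64.90 / 8 = 8.1125%
Σ(r − μ)² = (2.4 − 8.1125)² + (0.8 − 8.1125)² + … = 187.4288
population σ = √(187.4288 / 8) = √23.4286 = 4.8403%
Sharpe = (μ − rf) / σ = (8.1125 − 1.43) / 4.8403 = 6.6825 / 4.8403 = 1.3806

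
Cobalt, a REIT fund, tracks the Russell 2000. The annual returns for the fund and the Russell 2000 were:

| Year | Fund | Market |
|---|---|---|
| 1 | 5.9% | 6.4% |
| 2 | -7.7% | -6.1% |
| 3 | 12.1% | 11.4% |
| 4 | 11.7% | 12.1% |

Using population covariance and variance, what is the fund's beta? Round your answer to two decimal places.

r̄p = 5.5000%,  r̄m = 5.9500%
Cov = Σ(rp − r̄p)(rm − r̄m) / 4 = 58.3350
Var(rm) = Σ(rm − r̄m)² / 4 = 53.2325
β = Cov / Var = 58.3350 / 53.2325 = 1.0959

1.10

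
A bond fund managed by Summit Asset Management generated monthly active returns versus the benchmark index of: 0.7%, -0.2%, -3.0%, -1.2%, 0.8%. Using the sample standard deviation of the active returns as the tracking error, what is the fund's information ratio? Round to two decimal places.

μ = (0.7 − 0.2 − 3 − 1.2 + 0.8) / 5 = -2.90 / 5 = -0.5800%
Sample std dev = √[9.9280 / 4] = 1.5754%
IR = μ / tracking error = -0.5800 / 1.5754 = -0.3682

-0.37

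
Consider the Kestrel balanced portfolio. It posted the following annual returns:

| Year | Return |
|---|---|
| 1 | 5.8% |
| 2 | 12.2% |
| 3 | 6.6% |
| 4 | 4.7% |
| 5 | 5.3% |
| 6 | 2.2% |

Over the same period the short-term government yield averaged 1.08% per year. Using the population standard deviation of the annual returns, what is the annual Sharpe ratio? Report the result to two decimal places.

1.66

μ = (5.8 + 12.2 + 6.6 + 4.7 + 5.3 + 2.2) / 6 = 6.1333%
Σ(r − μ)² = (5.8 − 6.1333)² + (12.2 − 6.1333)² + … = 55.3533
σ = √[55.3533 / 6] = 3.0374%
Sharpe = (μ − rf) / σ = (6.1333 − 1.08) / 3.0374 = 5.0533 / 3.0374 = 1.6637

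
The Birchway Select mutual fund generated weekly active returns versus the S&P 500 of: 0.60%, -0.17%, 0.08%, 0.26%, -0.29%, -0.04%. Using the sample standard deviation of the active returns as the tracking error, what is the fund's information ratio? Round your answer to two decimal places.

0.23

Mean return μ = 0.440 / 6 = 0.0733%
Σ(r − μ)² = 0.5163; sample σ = √(0.5163/5) = 0.3213%
IR = μ / tracking error = 0.0733 / 0.3213 = 0.2281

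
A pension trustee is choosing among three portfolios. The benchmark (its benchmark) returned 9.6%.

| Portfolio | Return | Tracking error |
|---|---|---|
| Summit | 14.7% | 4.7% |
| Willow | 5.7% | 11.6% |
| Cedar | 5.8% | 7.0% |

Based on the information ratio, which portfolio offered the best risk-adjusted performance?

Summit

Summit: IR = (14.7% − 9.6%) / 4.7% = 1.085
Willow: IR = (5.7% − 9.6%) / 11.6% = -0.336
Cedar: IR = (5.8% − 9.6%) / 7.0% = -0.543
Highest: Summit (1.085).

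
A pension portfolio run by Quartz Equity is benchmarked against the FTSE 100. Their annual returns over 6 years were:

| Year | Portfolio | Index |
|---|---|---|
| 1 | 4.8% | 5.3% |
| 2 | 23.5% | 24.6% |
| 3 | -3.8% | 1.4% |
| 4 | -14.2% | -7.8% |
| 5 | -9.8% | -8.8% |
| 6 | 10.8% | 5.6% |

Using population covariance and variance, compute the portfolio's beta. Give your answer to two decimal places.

1.11

r̄p = 1.8833%,  r̄m = 3.3833%
Cov = Σ(rp − r̄p)(rm − r̄m) / 6 = 136.2447
Var(rm) = Σ(rm − r̄m)² / 6 = 122.6947
β = Cov / Var = 136.2447 / 122.6947 = 1.1104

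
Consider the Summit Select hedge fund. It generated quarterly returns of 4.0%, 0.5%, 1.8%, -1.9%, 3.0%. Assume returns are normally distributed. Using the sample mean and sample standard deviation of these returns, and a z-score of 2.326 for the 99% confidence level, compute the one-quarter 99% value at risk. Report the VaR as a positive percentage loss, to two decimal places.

3.87

Mean return r̄ = 7.40 / 5 = 1.4800%
Σ(r − r̄)² = 21.1480; sample σ = √(21.1480/4) = 2.2993%
VaR = −(r̄ − z·σ) = −(1.4800 − 2.326 × 2.2993) = −(-3.8682) = 3.8682%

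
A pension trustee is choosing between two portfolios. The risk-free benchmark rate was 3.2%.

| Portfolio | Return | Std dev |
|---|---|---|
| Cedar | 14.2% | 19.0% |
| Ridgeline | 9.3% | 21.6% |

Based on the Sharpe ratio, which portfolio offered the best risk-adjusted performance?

Cedar: Sharpe ratio = (14.2% − 3.2%) / 19.0% = 0.579
Ridgeline: Sharpe ratio = (9.3% − 3.2%) / 21.6% = 0.282
Highest: Cedar (0.579).

Cedar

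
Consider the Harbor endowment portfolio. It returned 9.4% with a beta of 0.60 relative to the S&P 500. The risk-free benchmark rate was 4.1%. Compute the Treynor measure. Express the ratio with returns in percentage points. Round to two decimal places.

Treynor = (Rp − Rf) / β = (9.4% − 4.1%) / 0.60 = 5.30 / 0.60 = 8.8333

8.83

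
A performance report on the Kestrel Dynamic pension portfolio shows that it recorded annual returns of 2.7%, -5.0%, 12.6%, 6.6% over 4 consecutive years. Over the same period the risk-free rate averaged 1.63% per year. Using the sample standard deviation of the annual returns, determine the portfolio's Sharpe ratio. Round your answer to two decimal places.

Mean return r̄ = 16.90 / 4 = 4.2250%
Σ(r − r̄)² = 163.2075; sample σ = √(163.2075/3) = 7.3758%
Sharpe = (r̄ − rf) / σ = (4.2250 − 1.63) / 7.3758 = 2.5950 / 7.3758 = 0.3518

0.35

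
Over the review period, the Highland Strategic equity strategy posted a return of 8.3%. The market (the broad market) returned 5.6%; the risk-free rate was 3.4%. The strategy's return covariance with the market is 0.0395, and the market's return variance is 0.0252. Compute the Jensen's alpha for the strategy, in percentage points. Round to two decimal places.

β = Cov / Var = 0.0395 / 0.0252 = 1.5675
E[R] = Rf + β(Rm − Rf) = 3.4% + 1.5675 × (5.6% − 3.4%) = 6.8485%
α = Rp − E[R] = 8.3% − 6.8485% = 1.4515

1.45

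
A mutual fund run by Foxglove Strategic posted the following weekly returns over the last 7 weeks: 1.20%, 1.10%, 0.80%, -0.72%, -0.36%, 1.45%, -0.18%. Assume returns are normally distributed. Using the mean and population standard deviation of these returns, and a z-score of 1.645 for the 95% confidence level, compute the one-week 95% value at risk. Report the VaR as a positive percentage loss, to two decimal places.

0.85

r̄ = (1.2 + 1.1 + 0.8 − 0.72 − 0.36 + 1.45 − 0.18) / 7 = 0.4700%
Σ(r − r̄)² = (1.2 − 0.4700)² + (1.1 − 0.4700)² + … = 4.5266
σ = √[4.5266 / 7] = 0.8041%
VaR = −(r̄ − z·σ) = −(0.4700 − 1.645 × 0.8041) = −(-0.8527) = 0.8527%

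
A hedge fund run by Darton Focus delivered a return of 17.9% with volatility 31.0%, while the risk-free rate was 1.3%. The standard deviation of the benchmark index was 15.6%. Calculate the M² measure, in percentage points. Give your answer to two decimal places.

Sharpe = (Rp − Rf) / σp = (17.9% − 1.3%) / 31.0% = 0.5355
M² = Rf + Sharpe × σm = 1.3% + 0.5355 × 15.6% = 9.6538%

9.65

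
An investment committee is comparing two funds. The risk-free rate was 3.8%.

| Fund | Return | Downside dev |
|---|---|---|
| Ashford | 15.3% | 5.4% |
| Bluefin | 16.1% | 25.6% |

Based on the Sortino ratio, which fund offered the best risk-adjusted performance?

Ashford

Ashford: Sortino ratio = (15.3% − 3.8%) / 5.4% = 2.130
Bluefin: Sortino ratio = (16.1% − 3.8%) / 25.6% = 0.480
Highest: Ashford (2.130).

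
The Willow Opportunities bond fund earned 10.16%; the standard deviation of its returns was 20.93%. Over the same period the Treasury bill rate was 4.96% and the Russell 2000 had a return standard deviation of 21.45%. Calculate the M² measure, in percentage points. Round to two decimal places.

Sharpe = (Rp − Rf) / σp = (10.16% − 4.96%) / 20.93% = 0.2484
M² = Rf + Sharpe × σm = 4.96% + 0.2484 × 21.45% = 10.2882%

10.29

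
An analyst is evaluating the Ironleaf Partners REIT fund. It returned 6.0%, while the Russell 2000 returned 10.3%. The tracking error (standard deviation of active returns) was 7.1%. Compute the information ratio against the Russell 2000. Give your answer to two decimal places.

IR = (Rp − Rb) / TE = (6.0% − 10.3%) / 7.1% = -4.30% / 7.1% = -0.6056

-0.61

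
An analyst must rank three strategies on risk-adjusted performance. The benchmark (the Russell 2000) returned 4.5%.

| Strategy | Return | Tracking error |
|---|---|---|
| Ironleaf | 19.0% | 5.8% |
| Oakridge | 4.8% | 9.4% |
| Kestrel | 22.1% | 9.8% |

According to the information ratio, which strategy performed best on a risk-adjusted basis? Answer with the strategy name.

Ironleaf: IR = (19.0% − 4.5%) / 5.8% = 2.500
Oakridge: IR = (4.8% − 4.5%) / 9.4% = 0.032
Kestrel: IR = (22.1% − 4.5%) / 9.8% = 1.796
Highest: Ironleaf (2.500).

Ironleaf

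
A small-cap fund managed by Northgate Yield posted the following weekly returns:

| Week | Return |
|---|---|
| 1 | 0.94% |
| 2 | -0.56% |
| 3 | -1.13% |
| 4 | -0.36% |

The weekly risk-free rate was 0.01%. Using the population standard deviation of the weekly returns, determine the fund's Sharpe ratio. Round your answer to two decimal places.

-0.38

Mean return r̄ = -1.110 / 4 = -0.2775%
Σ(r − r̄)² = (0.94 − (-0.2775))² + (-0.56 − (-0.2775))² + … = 2.2957
population σ = √(2.2957 / 4) = √0.5739 = 0.7576%
Sharpe = (r̄ − rf) / σ = (-0.2775 − 0.01) / 0.7576 = -0.2875 / 0.7576 = -0.3795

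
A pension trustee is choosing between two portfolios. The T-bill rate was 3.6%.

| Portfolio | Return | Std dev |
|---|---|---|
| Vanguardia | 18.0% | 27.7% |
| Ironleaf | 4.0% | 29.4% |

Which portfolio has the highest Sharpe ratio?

Vanguardia: Sharpe ratio = (18.0% − 3.6%) / 27.7% = 0.520
Ironleaf: Sharpe ratio = (4.0% − 3.6%) / 29.4% = 0.014
Highest: Vanguardia (0.520).

Vanguardia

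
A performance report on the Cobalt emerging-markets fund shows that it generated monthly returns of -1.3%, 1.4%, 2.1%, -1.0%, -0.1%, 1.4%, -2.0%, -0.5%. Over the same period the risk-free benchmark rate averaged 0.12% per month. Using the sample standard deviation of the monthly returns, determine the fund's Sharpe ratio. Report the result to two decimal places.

-0.08

μ = (-1.3 + 1.4 + 2.1 − 1 − 0.1 + 1.4 − 2 − 0.5) / 8 = 0.0000%
Sample std dev = √[15.2800 / 7] = 1.4774%
Sharpe = (μ − rf) / σ = (0.0000 − 0.12) / 1.4774 = -0.1200 / 1.4774 = -0.0812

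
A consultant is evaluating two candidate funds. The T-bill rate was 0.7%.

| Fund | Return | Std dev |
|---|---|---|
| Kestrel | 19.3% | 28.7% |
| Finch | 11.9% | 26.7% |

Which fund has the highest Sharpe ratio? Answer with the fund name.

Kestrel

Kestrel: Sharpe ratio = (19.3% − 0.7%) / 28.7% = 0.648
Finch: Sharpe ratio = (11.9% − 0.7%) / 26.7% = 0.419
Highest: Kestrel (0.648).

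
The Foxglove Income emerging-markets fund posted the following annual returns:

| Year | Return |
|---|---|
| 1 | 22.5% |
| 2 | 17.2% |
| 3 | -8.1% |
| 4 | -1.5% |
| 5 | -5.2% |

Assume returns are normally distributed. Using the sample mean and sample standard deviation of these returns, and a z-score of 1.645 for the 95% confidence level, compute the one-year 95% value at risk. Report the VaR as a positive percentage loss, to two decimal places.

μ = (22.5 + 17.2 − 8.1 − 1.5 − 5.2) / 5 = 4.9800%
Σ(r − μ)² = (22.5 − 4.9800)² + (17.2 − 4.9800)² + (-8.1 − 4.9800)² + … = 772.9880
sample σ = √(772.9880 / 4) = √193.2470 = 13.9013%
VaR = −(μ − z·σ) = −(4.9800 − 1.645 × 13.9013) = −(-17.8876) = 17.8876%

17.89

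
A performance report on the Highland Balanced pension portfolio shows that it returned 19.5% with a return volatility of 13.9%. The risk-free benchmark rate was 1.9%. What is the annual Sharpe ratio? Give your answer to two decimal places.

Sharpe = (Rp − Rf) / σp = (19.5% − 1.9%) / 13.9% = 17.60% / 13.9% = 1.2662

1.27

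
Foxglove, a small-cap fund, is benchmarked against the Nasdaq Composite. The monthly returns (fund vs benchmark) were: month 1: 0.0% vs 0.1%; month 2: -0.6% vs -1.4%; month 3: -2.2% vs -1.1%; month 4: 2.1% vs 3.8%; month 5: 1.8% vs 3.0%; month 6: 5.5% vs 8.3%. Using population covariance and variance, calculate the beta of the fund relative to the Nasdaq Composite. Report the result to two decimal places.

0.70

r̄p = 1.1000%,  r̄m = 2.1167%
Cov = Σ(rp − r̄p)(rm − r̄m) / 6 = 8.0533
Var(rm) = Σ(rm − r̄m)² / 6 = 11.4381
β = Cov / Var = 8.0533 / 11.4381 = 0.7041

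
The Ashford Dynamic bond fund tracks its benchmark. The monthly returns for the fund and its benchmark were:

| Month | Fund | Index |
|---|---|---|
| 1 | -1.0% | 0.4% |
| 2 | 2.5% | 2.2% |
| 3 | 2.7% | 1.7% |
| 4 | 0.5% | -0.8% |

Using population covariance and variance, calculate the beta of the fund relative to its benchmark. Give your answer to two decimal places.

r̄p = 1.1750%,  r̄m = 0.8750%
Cov = Σ(rp − r̄p)(rm − r̄m) / 4 = 1.2944
Var(rm) = Σ(rm − r̄m)² / 4 = 1.3669
β = Cov / Var = 1.2944 / 1.3669 = 0.9470

0.95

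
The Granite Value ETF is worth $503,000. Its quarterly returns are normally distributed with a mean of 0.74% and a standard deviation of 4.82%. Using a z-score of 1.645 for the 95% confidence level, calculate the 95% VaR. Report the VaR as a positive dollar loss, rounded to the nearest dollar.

$36,160

Return at the 95% tail: μ − z·σ = 0.74% − 1.645 × 4.82% = 0.74 − 7.9289 = -7.1889%
VaR = −(-7.1889%) × $503,000 = 7.1889% × $503,000 = $36,160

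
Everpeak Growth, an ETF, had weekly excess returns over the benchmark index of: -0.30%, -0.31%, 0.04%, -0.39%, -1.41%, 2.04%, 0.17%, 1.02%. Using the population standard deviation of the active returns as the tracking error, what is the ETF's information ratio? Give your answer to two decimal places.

0.11

r̄ = (-0.3 − 0.31 + 0.04 − 0.39 − 1.41 + 2.04 + 0.17 + 1.02) / 8 = 0.860 / 8 = 0.1075%
Σ(r − r̄)² = (-0.3 − 0.1075)² + (-0.31 − 0.1075)² + (0.04 − 0.1075)² + … = 7.4664
σ = √[7.4664 / 8] = 0.9661%
IR = r̄ / tracking error = 0.1075 / 0.9661 = 0.1113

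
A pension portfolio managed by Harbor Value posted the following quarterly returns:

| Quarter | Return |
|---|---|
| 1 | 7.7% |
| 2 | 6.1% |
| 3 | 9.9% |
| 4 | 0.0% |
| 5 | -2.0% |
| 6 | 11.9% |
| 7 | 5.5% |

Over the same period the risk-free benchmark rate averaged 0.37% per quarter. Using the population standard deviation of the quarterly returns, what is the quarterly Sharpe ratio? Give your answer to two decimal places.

r̄ = (7.7 + 6.1 + 9.9 + 0 − 2 + 11.9 + 5.5) / 7 = 39.10 / 7 = 5.5857%
Σ(r − r̄)² = 151.9686; population σ = √(151.9686/7) = 4.6594%
Sharpe = (r̄ − rf) / σ = (5.5857 − 0.37) / 4.6594 = 5.2157 / 4.6594 = 1.1194

1.12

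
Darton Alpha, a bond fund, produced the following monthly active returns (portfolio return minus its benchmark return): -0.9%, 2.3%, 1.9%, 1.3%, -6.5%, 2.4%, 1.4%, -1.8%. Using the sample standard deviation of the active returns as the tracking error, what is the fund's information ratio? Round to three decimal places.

μ = (-0.9 + 2.3 + 1.9 + 1.3 − 6.5 + 2.4 + 1.4 − 1.8) / 8 = 0.0125%
Σ(r − μ)² = (-0.9 − 0.0125)² + (2.3 − 0.0125)² + … = 64.6088
σ = √[64.6088 / 7] = 3.0381%
IR = μ / tracking error = 0.0125 / 3.0381 = 0.0041

0.004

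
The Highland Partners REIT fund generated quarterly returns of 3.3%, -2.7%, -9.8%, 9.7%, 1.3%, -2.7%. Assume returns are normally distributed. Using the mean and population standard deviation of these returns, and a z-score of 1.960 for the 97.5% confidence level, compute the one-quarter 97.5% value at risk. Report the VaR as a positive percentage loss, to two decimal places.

r̄ = (3.3 − 2.7 − 9.8 + 9.7 + 1.3 − 2.7) / 6 = -0.90 / 6 = -0.1500%
Σ(r − r̄)² = 217.1550; population σ = √(217.1550/6) = 6.0160%
VaR = −(r̄ − z·σ) = −(-0.1500 − 1.960 × 6.0160) = −(-11.9414) = 11.9414%

11.94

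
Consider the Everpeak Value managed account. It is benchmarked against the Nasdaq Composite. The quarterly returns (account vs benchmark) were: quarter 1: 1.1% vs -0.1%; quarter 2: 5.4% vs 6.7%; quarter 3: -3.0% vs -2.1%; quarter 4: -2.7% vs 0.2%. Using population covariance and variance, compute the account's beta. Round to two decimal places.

0.93

r̄p = 0.2000%,  r̄m = 1.1750%
Cov = Σ(rp − r̄p)(rm − r̄m) / 4 = 10.2225
Var(rm) = Σ(rm − r̄m)² / 4 = 10.9569
β = Cov / Var = 10.2225 / 10.9569 = 0.9330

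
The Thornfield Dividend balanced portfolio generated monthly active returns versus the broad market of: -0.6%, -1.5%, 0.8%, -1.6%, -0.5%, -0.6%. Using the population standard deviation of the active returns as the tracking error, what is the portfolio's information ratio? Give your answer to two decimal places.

μ = (-0.6 − 1.5 + 0.8 − 1.6 − 0.5 − 0.6) / 6 = -0.6667%
Σ(r − μ)² = (-0.6 − (-0.6667))² + (-1.5 − (-0.6667))² + … = 3.7533
population σ = √(3.7533 / 6) = √0.6256 = 0.7909%
IR = μ / tracking error = -0.6667 / 0.7909 = -0.8430

-0.84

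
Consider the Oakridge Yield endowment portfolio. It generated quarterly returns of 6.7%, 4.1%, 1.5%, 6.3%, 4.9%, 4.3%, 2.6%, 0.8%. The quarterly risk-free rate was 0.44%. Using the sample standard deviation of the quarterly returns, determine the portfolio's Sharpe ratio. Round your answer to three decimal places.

Mean return r̄ = 31.20 / 8 = 3.9000%
Sample std dev = √[31.8600 / 7] = 2.1334%
Sharpe = (r̄ − rf) / σ = (3.9000 − 0.44) / 2.1334 = 3.4600 / 2.1334 = 1.6218

1.622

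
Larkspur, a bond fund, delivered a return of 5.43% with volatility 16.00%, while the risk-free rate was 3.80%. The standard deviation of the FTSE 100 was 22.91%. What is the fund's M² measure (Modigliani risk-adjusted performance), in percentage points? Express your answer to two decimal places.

Sharpe = (Rp − Rf) / σp = (5.43% − 3.80%) / 16.00% = 0.1019
M² = Rf + Sharpe × σm = 3.80% + 0.1019 × 22.91% = 6.1345%

6.13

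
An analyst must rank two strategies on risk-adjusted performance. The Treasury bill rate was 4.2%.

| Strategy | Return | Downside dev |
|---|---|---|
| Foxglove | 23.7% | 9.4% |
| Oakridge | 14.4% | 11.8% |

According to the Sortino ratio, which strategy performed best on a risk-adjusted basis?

Foxglove

Foxglove: Sortino ratio = (23.7% − 4.2%) / 9.4% = 2.074
Oakridge: Sortino ratio = (14.4% − 4.2%) / 11.8% = 0.864
Highest: Foxglove (2.074).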